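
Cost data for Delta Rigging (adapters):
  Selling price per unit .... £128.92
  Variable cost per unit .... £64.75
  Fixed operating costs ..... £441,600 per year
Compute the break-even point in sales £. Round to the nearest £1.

£887,191

Contribution margin per unit = £128.92 − £64.75 = £64.17, a CM ratio of £64.17 ÷ £128.92 = 0.4978.
Break-even sales = FC ÷ CM ratio = £441,600 × £128.92 / £64.17 = £887,191.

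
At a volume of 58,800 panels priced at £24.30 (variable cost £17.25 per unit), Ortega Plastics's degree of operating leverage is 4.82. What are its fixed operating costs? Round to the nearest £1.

£328,536

Contribution at this volume is 58,800 × £7.05 = £414,540.00.
Since DOL = CM ÷ EBIT, EBIT = £414,540.00 ÷ 4.82 = £86,004.15.
Fixed costs = CM − EBIT = £414,540.00 − £86,004.15 = £328,536.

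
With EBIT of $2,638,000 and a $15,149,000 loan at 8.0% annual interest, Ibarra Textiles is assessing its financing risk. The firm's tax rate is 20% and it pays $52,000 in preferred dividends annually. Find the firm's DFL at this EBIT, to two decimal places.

Annual interest charges come to $1,211,920.00.
Preferred dividends grossed up pre-tax: $52,000 / (1 − 0.20) = $65,000.00.
DFL = EBIT ÷ [EBIT − I − D_p/(1−t)] = $2,638,000 ÷ [$2,638,000 − $1,211,920.00 − $65,000.00] = $2,638,000 ÷ $1,361,080.00 = 1.9382.

1.94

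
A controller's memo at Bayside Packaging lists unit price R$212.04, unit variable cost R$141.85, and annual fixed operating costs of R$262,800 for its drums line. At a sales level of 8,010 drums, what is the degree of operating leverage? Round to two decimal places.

Total contribution margin = 8,010 × R$70.19 = R$562,221.90.
Operating income = contribution − fixed costs = R$562,221.90 − R$262,800 = R$299,421.90.
Degree of operating leverage = R$562,221.90 / R$299,421.90 = 1.8777.

1.88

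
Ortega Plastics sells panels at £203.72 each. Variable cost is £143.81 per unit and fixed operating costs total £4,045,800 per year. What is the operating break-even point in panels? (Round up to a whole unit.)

Contribution margin per unit = £203.72 − £143.81 = £59.91.
Units to break even: £4,045,800 ÷ £59.91 = 67,531.30, rounded up to 67,532.

67,532 panels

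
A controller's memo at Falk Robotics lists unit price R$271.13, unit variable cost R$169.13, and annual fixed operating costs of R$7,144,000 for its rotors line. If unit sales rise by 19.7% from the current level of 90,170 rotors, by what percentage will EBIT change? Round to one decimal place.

At 90,170 units, contribution = 90,170 × R$102.00 = R$9,197,340.00.
Operating income = contribution − fixed costs = R$9,197,340.00 − R$7,144,000 = R$2,053,340.00.
So DOL = total CM / EBIT = R$9,197,340.00 / R$2,053,340.00 = 4.4792.
%ΔEBIT = DOL × %ΔSales = 4.4792 × +19.7% = +88.2%.

+88.2%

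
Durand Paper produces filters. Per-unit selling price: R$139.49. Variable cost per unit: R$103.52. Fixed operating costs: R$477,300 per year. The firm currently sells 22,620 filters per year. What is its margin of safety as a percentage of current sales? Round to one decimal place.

41.3%

Contribution margin per unit = R$139.49 − R$103.52 = R$35.97. Break-even units = R$477,300 ÷ R$35.97 = 13,269.39; break-even revenue = 13,269.39 × R$139.49 = R$1,850,947.37.
Current sales = 22,620 × R$139.49 = R$3,155,263.80.
Margin of safety = (R$3,155,263.80 − R$1,850,947.37) ÷ R$3,155,263.80 = 41.3%.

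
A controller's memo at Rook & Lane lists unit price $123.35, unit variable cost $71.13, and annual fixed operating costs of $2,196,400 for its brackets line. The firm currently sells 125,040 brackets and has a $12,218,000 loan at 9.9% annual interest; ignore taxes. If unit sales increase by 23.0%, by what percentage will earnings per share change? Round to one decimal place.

At 125,040 units, contribution = 125,040 × $52.22 = $6,529,588.80.
Subtracting fixed costs: EBIT = $6,529,588.80 − $2,196,400 = $4,333,188.80.
After interest of $1,209,582.00, pre-tax earnings = $3,123,606.80.
Degree of combined leverage = contribution ÷ (EBIT − I) = $6,529,588.80 ÷ $3,123,606.80 = 2.0904.
EPS therefore changes by 2.0904 × (+23.0%) = +48.1%.

+48.1%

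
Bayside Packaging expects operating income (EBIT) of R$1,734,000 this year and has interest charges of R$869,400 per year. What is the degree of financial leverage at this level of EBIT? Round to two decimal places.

Annual interest charges come to R$869,400.00.
Degree of financial leverage = EBIT / (EBIT − interest) = R$1,734,000 / R$864,600.00 = 2.0056.

2.01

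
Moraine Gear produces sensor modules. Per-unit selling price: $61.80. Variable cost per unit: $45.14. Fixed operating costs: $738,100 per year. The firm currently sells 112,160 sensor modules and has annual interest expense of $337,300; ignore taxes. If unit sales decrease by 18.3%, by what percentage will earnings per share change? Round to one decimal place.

Contribution at this volume is 112,160 × $16.66 = $1,868,585.60.
Operating income = contribution − fixed costs = $1,868,585.60 − $738,100 = $1,130,485.60.
Interest = $337,300.00, so EBIT − I = $793,185.60.
Degree of combined leverage = contribution ÷ (EBIT − I) = $1,868,585.60 ÷ $793,185.60 = 2.3558.
EPS therefore changes by 2.3558 × (-18.3%) = -43.1%.

-43.1%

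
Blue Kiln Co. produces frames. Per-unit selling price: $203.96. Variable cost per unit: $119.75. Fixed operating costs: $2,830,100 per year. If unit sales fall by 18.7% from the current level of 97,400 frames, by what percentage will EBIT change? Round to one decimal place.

-28.6%

Total contribution margin = 97,400 × $84.21 = $8,202,054.00.
Subtracting fixed costs: EBIT = $8,202,054.00 − $2,830,100 = $5,371,954.00.
So DOL = total CM / EBIT = $8,202,054.00 / $5,371,954.00 = 1.5268.
So EBIT moves 1.5268 × (-18.7%) = -28.6%.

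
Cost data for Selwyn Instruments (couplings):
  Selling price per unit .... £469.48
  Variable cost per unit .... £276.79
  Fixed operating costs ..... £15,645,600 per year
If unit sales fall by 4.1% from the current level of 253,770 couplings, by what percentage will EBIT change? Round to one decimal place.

Contribution at this volume is 253,770 × £192.69 = £48,898,941.30.
Subtracting fixed costs: EBIT = £48,898,941.30 − £15,645,600 = £33,253,341.30.
Degree of operating leverage = £48,898,941.30 / £33,253,341.30 = 1.4705.
%ΔEBIT = DOL × %ΔSales = 1.4705 × -4.1% = -6.0%.

-6.0%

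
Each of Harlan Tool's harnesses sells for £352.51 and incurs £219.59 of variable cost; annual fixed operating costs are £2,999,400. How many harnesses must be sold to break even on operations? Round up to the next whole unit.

22,566 harnesses

Contribution margin per unit = £352.51 − £219.59 = £132.92.
Break-even volume = fixed costs ÷ CM per unit = £2,999,400 ÷ £132.92 = 22,565.45, so 22,566 harnesses.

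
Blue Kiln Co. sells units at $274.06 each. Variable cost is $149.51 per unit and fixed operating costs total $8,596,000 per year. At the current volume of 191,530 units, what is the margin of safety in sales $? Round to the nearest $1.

$33,576,061

Contribution margin per unit = $274.06 − $149.51 = $124.55. Break-even units = $8,596,000 ÷ $124.55 = 69,016.46; break-even revenue = 69,016.46 × $274.06 = $18,914,650.82.
Actual sales revenue = 191,530 × $274.06 = $52,490,711.80.
Margin of safety = $52,490,711.80 − $18,914,650.82 = $33,576,061.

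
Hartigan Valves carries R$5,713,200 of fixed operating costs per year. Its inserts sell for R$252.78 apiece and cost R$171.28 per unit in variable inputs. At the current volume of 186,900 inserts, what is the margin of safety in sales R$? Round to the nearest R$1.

R$29,524,549

Unit CM = price − variable cost = R$252.78 − R$171.28 = R$81.50. Break-even units = R$5,713,200 ÷ R$81.50 = 70,100.61; break-even revenue = 70,100.61 × R$252.78 = R$17,720,033.08.
Actual sales revenue = 186,900 × R$252.78 = R$47,244,582.00.
Margin of safety = R$47,244,582.00 − R$17,720,033.08 = R$29,524,549.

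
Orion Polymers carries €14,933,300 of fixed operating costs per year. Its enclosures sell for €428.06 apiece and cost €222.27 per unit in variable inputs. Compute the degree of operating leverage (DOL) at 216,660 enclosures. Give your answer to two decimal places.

Total contribution margin = 216,660 × €205.79 = €44,586,461.40.
EBIT = €44,586,461.40 − €14,933,300 = €29,653,161.40.
Degree of operating leverage = €44,586,461.40 / €29,653,161.40 = 1.5036.

1.50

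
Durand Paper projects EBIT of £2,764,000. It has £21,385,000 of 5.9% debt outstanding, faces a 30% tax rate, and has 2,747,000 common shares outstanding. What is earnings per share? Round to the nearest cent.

Interest = £1,261,715.00, so EBT = £2,764,000 − £1,261,715.00 = £1,502,285.00.
After tax at 30%: net income = £1,502,285.00 × 0.70 = £1,051,599.50.
EPS = £1,051,599.50 ÷ 2,747,000 = £0.38.

£0.38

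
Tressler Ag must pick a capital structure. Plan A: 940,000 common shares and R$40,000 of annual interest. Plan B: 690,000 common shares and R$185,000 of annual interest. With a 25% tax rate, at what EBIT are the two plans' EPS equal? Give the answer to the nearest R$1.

Set EPS_A = EPS_B: (EBIT − R$40,000)(1 − 0.25) ÷ 940,000 = (EBIT − R$185,000)(1 − 0.25) ÷ 690,000.
Cancelling (1 − t) and cross-multiplying: 690,000·(EBIT − 40,000) = 940,000·(EBIT − 185,000).
EBIT × (940,000 − 690,000) = 185,000 × 940,000 − 40,000 × 690,000 = 146,300,000,000, so EBIT = 146,300,000,000 ÷ 250,000 = 585,200.00.

R$585,200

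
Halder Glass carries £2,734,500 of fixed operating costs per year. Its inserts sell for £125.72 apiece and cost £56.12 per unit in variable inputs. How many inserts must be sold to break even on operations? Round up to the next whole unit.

Each unit contributes £125.72 − £56.12 = £69.60.
Break-even Q = £2,734,500 / £69.60 = 39,288.79 → 39,289 inserts.

39,289 inserts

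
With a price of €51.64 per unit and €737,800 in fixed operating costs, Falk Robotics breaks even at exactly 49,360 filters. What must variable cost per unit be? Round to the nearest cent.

At break-even, FC = Q × (P − VC), so P − VC = €737,800 ÷ 49,360 = €14.9473.
Variable cost per unit = €51.64 − €14.9473 = €36.69.

€36.69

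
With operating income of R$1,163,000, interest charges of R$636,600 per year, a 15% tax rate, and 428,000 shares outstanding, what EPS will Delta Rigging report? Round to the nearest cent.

R$1.05

Interest = R$636,600.00, so EBT = R$1,163,000 − R$636,600.00 = R$526,400.00.
Net income = R$526,400.00 × (1 − 0.15) = R$447,440.00.
Per share: R$447,440.00 / 428,000 shares = R$1.05.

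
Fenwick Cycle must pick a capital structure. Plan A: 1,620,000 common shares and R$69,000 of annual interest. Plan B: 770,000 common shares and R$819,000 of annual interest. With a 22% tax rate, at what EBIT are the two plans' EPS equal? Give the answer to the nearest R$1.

R$1,498,412

At indifference, (EBIT − 69,000)(1 − t)/1,620,000 = (EBIT − 819,000)(1 − t)/770,000.
Cancelling (1 − t) and cross-multiplying: 770,000·(EBIT − 69,000) = 1,620,000·(EBIT − 819,000).
EBIT × (1,620,000 − 770,000) = 819,000 × 1,620,000 − 69,000 × 770,000 = 1,273,650,000,000, so EBIT = 1,273,650,000,000 ÷ 850,000 = 1,498,411.76.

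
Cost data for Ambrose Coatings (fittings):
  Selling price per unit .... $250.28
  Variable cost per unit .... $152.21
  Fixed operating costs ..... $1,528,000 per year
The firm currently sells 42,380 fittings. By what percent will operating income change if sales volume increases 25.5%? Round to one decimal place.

Total contribution margin = 42,380 × $98.07 = $4,156,206.60.
EBIT = $4,156,206.60 − $1,528,000 = $2,628,206.60.
So DOL = total CM / EBIT = $4,156,206.60 / $2,628,206.60 = 1.5814.
So EBIT moves 1.5814 × (+25.5%) = +40.3%.

+40.3%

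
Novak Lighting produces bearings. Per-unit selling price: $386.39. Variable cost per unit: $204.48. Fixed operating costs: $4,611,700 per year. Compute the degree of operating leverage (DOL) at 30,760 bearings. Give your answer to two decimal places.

5.69

Contribution at this volume is 30,760 × $181.91 = $5,595,551.60.
EBIT = $5,595,551.60 − $4,611,700 = $983,851.60.
DOL = contribution ÷ EBIT = $5,595,551.60 ÷ $983,851.60 = 5.6874.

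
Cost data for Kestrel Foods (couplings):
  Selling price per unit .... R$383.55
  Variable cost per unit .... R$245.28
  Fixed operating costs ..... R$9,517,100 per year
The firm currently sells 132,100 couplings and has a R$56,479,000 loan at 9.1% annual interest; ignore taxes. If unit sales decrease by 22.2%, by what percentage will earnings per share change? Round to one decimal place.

At 132,100 units, contribution = 132,100 × R$138.27 = R$18,265,467.00.
Subtracting fixed costs: EBIT = R$18,265,467.00 − R$9,517,100 = R$8,748,367.00.
After interest of R$5,139,589.00, pre-tax earnings = R$3,608,778.00.
DCL = total CM / (EBIT − I) = R$18,265,467.00 / R$3,608,778.00 = 5.0614.
EPS therefore changes by 5.0614 × (-22.2%) = -112.4%.

-112.4%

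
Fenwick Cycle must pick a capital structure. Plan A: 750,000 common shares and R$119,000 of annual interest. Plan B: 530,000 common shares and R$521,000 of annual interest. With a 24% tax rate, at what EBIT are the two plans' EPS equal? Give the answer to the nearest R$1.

Set EPS_A = EPS_B: (EBIT − R$119,000)(1 − 0.24) ÷ 750,000 = (EBIT − R$521,000)(1 − 0.24) ÷ 530,000.
The (1 − t) factor cancels: (EBIT − 119,000) × 530,000 = (EBIT − 521,000) × 750,000.
EBIT × (750,000 − 530,000) = 521,000 × 750,000 − 119,000 × 530,000 = 327,680,000,000, so EBIT = 327,680,000,000 ÷ 220,000 = 1,489,454.55.

R$1,489,455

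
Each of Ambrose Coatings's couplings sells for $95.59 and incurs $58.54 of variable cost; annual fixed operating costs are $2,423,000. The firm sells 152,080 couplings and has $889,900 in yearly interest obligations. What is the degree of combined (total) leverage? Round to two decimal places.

Total contribution margin = 152,080 × $37.05 = $5,634,564.00.
Subtracting fixed costs: EBIT = $5,634,564.00 − $2,423,000 = $3,211,564.00. Interest = $889,900.00, so EBIT − I = $2,321,664.00.
Degree of total leverage = total CM / (EBIT − interest) = $5,634,564.00 / $2,321,664.00 = 2.4270.

2.43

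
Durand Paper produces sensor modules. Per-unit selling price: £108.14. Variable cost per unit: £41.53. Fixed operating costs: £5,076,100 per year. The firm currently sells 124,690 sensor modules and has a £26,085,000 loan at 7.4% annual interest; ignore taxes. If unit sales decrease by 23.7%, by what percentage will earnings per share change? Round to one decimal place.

-151.5%

At 124,690 units, contribution = 124,690 × £66.61 = £8,305,600.90.
EBIT = £8,305,600.90 − £5,076,100 = £3,229,500.90.
Interest = £1,930,290.00, so EBIT − I = £1,299,210.90.
DCL = total CM / (EBIT − I) = £8,305,600.90 / £1,299,210.90 = 6.3928.
%ΔEPS = DCL × %ΔSales = 6.3928 × -23.7% = -151.5%.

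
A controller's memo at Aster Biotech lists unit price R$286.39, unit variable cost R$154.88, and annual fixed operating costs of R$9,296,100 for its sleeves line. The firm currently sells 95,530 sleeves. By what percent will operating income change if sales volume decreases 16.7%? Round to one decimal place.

At 95,530 units, contribution = 95,530 × R$131.51 = R$12,563,150.30.
EBIT = R$12,563,150.30 − R$9,296,100 = R$3,267,050.30.
DOL = contribution ÷ EBIT = R$12,563,150.30 ÷ R$3,267,050.30 = 3.8454.
Operating income changes by 3.8454 × -16.7% = -64.2%.

-64.2%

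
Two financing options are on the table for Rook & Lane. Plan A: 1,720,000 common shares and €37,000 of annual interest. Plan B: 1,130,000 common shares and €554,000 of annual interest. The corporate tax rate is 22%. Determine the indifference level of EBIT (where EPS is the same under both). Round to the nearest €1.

At indifference, (EBIT − 37,000)(1 − t)/1,720,000 = (EBIT − 554,000)(1 − t)/1,130,000.
The (1 − t) factor cancels: (EBIT − 37,000) × 1,130,000 = (EBIT − 554,000) × 1,720,000.
EBIT × (1,720,000 − 1,130,000) = 554,000 × 1,720,000 − 37,000 × 1,130,000 = 911,070,000,000, so EBIT = 911,070,000,000 ÷ 590,000 = 1,544,186.44.

€1,544,186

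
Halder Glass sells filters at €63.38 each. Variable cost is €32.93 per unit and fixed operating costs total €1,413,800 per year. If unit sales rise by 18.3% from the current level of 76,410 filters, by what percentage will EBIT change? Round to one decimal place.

Contribution at this volume is 76,410 × €30.45 = €2,326,684.50.
Operating income = contribution − fixed costs = €2,326,684.50 − €1,413,800 = €912,884.50.
Degree of operating leverage = €2,326,684.50 / €912,884.50 = 2.5487.
Operating income changes by 2.5487 × +18.3% = +46.6%.

+46.6%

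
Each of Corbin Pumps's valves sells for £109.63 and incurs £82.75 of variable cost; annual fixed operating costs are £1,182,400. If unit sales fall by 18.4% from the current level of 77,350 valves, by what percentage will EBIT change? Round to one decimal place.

-42.7%

At 77,350 units, contribution = 77,350 × £26.88 = £2,079,168.00.
Subtracting fixed costs: EBIT = £2,079,168.00 − £1,182,400 = £896,768.00.
DOL = contribution ÷ EBIT = £2,079,168.00 ÷ £896,768.00 = 2.3185.
So EBIT moves 2.3185 × (-18.4%) = -42.7%.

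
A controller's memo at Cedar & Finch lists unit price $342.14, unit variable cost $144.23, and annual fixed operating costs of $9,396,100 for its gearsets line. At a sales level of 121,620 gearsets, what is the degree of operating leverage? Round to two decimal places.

Total contribution margin = 121,620 × $197.91 = $24,069,814.20.
Operating income = contribution − fixed costs = $24,069,814.20 − $9,396,100 = $14,673,714.20.
DOL = contribution ÷ EBIT = $24,069,814.20 ÷ $14,673,714.20 = 1.6403.

1.64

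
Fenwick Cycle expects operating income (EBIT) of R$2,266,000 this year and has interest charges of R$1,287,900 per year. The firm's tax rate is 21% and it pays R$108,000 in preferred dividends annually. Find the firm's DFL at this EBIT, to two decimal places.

2.69

Interest = R$1,287,900.00.
Preferred dividends grossed up pre-tax: R$108,000 / (1 − 0.21) = R$136,708.86.
DFL = EBIT ÷ [EBIT − I − D_p/(1−t)] = R$2,266,000 ÷ [R$2,266,000 − R$1,287,900.00 − R$136,708.86] = R$2,266,000 ÷ R$841,391.14 = 2.6932.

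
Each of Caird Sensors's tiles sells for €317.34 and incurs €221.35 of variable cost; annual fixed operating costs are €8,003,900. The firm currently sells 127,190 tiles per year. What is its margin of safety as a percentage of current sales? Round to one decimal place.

Contribution margin per unit = €317.34 − €221.35 = €95.99. Break-even units = €8,003,900 ÷ €95.99 = 83,382.64; break-even revenue = 83,382.64 × €317.34 = €26,460,648.26.
Actual sales revenue = 127,190 × €317.34 = €40,362,474.60.
Margin of safety = (€40,362,474.60 − €26,460,648.26) ÷ €40,362,474.60 = 34.4%.

34.4%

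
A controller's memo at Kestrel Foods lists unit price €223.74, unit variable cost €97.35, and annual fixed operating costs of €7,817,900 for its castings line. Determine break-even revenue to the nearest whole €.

CM per unit = €223.74 − €97.35 = €126.39; CM ratio = €126.39 / €223.74 = 0.5649.
Break-even revenue = fixed costs × price ÷ CM = €7,817,900 × €223.74 ÷ €126.39 = €13,839,520.

€13,839,520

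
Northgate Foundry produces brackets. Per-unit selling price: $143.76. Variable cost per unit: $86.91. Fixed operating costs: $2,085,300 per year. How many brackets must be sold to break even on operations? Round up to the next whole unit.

36,681 brackets

Unit CM = price − variable cost = $143.76 − $86.91 = $56.85.
Break-even Q = $2,085,300 / $56.85 = 36,680.74 → 36,681 brackets.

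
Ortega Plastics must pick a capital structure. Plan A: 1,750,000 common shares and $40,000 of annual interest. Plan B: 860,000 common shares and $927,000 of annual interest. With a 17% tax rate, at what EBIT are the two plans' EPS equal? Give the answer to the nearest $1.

$1,784,101

At indifference, (EBIT − 40,000)(1 − t)/1,750,000 = (EBIT − 927,000)(1 − t)/860,000.
Cancelling (1 − t) and cross-multiplying: 860,000·(EBIT − 40,000) = 1,750,000·(EBIT − 927,000).
EBIT × (1,750,000 − 860,000) = 927,000 × 1,750,000 − 40,000 × 860,000 = 1,587,850,000,000, so EBIT = 1,587,850,000,000 ÷ 890,000 = 1,784,101.12.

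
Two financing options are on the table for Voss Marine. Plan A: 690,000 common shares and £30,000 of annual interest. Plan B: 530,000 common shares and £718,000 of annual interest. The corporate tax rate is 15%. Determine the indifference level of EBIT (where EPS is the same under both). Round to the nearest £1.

At indifference, (EBIT − 30,000)(1 − t)/690,000 = (EBIT − 718,000)(1 − t)/530,000.
Cancelling (1 − t) and cross-multiplying: 530,000·(EBIT − 30,000) = 690,000·(EBIT − 718,000).
EBIT × (690,000 − 530,000) = 718,000 × 690,000 − 30,000 × 530,000 = 479,520,000,000, so EBIT = 479,520,000,000 ÷ 160,000 = 2,997,000.00.

£2,997,000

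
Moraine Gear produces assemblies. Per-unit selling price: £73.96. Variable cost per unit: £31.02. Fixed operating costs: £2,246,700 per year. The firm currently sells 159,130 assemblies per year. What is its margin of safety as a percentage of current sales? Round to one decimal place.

67.1%

Each unit contributes £73.96 − £31.02 = £42.94. Break-even units = £2,246,700 ÷ £42.94 = 52,321.84; break-even revenue = 52,321.84 × £73.96 = £3,869,723.61.
Actual sales revenue = 159,130 × £73.96 = £11,769,254.80.
Margin of safety = (£11,769,254.80 − £3,869,723.61) ÷ £11,769,254.80 = 67.1%.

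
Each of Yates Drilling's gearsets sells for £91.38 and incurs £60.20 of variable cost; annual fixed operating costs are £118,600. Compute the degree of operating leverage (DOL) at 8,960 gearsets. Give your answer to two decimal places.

Contribution at this volume is 8,960 × £31.18 = £279,372.80.
Subtracting fixed costs: EBIT = £279,372.80 − £118,600 = £160,772.80.
So DOL = total CM / EBIT = £279,372.80 / £160,772.80 = 1.7377.

1.74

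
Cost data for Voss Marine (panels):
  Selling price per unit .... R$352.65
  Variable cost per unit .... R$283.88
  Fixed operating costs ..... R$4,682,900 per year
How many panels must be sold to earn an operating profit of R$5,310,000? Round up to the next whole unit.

145,310 panels

Unit CM = price − variable cost = R$352.65 − R$283.88 = R$68.77.
Need Q such that Q × R$68.77 − R$4,682,900 = R$5,310,000, i.e. Q = R$9,992,900 / R$68.77 = 145,309.00 → 145,310.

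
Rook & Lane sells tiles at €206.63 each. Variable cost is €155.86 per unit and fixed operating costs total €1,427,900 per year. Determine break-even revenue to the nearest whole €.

Contribution margin per unit = €206.63 − €155.86 = €50.77, a CM ratio of €50.77 ÷ €206.63 = 0.2457.
Break-even sales = FC ÷ CM ratio = €1,427,900 × €206.63 / €50.77 = €5,811,443.

€5,811,443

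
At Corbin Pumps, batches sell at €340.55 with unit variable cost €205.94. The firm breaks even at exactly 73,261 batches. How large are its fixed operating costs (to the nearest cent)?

Unit CM = price − variable cost = €340.55 − €205.94 = €134.61.
Since BE = FC / CM, FC = 73,261 × €134.61 = €9,861,663.21.

€9,861,663.21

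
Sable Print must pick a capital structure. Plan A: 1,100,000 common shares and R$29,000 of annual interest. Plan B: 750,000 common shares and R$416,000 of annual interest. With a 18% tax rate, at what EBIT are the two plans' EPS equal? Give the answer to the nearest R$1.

At indifference, (EBIT − 29,000)(1 − t)/1,100,000 = (EBIT − 416,000)(1 − t)/750,000.
The (1 − t) factor cancels: (EBIT − 29,000) × 750,000 = (EBIT − 416,000) × 1,100,000.
EBIT × (1,100,000 − 750,000) = 416,000 × 1,100,000 − 29,000 × 750,000 = 435,850,000,000, so EBIT = 435,850,000,000 ÷ 350,000 = 1,245,285.71.

R$1,245,286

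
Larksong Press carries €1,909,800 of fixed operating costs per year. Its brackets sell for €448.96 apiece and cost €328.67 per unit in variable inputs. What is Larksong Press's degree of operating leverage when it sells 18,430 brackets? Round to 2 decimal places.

7.22

Contribution at this volume is 18,430 × €120.29 = €2,216,944.70.
Subtracting fixed costs: EBIT = €2,216,944.70 − €1,909,800 = €307,144.70.
Degree of operating leverage = €2,216,944.70 / €307,144.70 = 7.2179.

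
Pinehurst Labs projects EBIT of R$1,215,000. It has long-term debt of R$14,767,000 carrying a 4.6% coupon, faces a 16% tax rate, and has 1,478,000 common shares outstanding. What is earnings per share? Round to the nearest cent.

Interest = R$679,282.00, so EBT = R$1,215,000 − R$679,282.00 = R$535,718.00.
Net income = R$535,718.00 × (1 − 0.16) = R$450,003.12.
EPS = R$450,003.12 ÷ 1,478,000 = R$0.30.

R$0.30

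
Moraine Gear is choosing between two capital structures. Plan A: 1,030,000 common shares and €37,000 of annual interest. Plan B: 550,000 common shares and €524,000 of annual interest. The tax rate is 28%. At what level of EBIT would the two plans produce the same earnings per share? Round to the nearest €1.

€1,082,021

At indifference, (EBIT − 37,000)(1 − t)/1,030,000 = (EBIT − 524,000)(1 − t)/550,000.
The (1 − t) factor cancels: (EBIT − 37,000) × 550,000 = (EBIT − 524,000) × 1,030,000.
EBIT × (1,030,000 − 550,000) = 524,000 × 1,030,000 − 37,000 × 550,000 = 519,370,000,000, so EBIT = 519,370,000,000 ÷ 480,000 = 1,082,020.83.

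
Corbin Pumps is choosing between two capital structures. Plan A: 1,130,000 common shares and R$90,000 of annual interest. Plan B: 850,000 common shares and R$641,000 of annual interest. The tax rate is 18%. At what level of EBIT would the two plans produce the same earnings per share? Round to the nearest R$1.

Set EPS_A = EPS_B: (EBIT − R$90,000)(1 − 0.18) ÷ 1,130,000 = (EBIT − R$641,000)(1 − 0.18) ÷ 850,000.
Cancelling (1 − t) and cross-multiplying: 850,000·(EBIT − 90,000) = 1,130,000·(EBIT − 641,000).
EBIT × (1,130,000 − 850,000) = 641,000 × 1,130,000 − 90,000 × 850,000 = 647,830,000,000, so EBIT = 647,830,000,000 ÷ 280,000 = 2,313,678.57.

R$2,313,679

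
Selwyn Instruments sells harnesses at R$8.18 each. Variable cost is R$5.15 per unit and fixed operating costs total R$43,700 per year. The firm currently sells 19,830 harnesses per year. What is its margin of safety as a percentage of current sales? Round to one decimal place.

27.3%

Contribution margin per unit = R$8.18 − R$5.15 = R$3.03. Break-even units = R$43,700 ÷ R$3.03 = 14,422.44; break-even revenue = 14,422.44 × R$8.18 = R$117,975.58.
Actual sales revenue = 19,830 × R$8.18 = R$162,209.40.
Margin of safety = (R$162,209.40 − R$117,975.58) ÷ R$162,209.40 = 27.3%.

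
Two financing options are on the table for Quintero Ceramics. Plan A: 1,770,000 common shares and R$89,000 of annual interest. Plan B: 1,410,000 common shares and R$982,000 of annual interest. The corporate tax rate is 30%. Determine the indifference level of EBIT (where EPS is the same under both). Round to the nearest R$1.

Set EPS_A = EPS_B: (EBIT − R$89,000)(1 − 0.30) ÷ 1,770,000 = (EBIT − R$982,000)(1 − 0.30) ÷ 1,410,000.
Cancelling (1 − t) and cross-multiplying: 1,410,000·(EBIT − 89,000) = 1,770,000·(EBIT − 982,000).
Solving, EBIT = (982,000·1,770,000 − 89,000·1,410,000) / (1,770,000 − 1,410,000) = 1,612,650,000,000 / 360,000 = 4,479,583.33.

R$4,479,583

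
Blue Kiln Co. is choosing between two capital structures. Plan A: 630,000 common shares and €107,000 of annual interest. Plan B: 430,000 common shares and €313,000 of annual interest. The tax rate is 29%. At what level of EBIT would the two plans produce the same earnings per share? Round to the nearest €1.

€755,900

At indifference, (EBIT − 107,000)(1 − t)/630,000 = (EBIT − 313,000)(1 − t)/430,000.
The (1 − t) factor cancels: (EBIT − 107,000) × 430,000 = (EBIT − 313,000) × 630,000.
EBIT × (630,000 − 430,000) = 313,000 × 630,000 − 107,000 × 430,000 = 151,180,000,000, so EBIT = 151,180,000,000 ÷ 200,000 = 755,900.00.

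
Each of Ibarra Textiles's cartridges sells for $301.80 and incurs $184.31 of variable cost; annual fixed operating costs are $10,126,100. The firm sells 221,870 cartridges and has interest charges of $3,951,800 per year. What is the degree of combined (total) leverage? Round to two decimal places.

2.17

Total contribution margin = 221,870 × $117.49 = $26,067,506.30.
Subtracting fixed costs: EBIT = $26,067,506.30 − $10,126,100 = $15,941,406.30. Interest = $3,951,800.00.
DOL = $26,067,506.30 ÷ $15,941,406.30 = 1.6352; DFL = $15,941,406.30 ÷ $11,989,606.30 = 1.3296.
Combined leverage = 1.6352 × 1.3296 = 2.1742.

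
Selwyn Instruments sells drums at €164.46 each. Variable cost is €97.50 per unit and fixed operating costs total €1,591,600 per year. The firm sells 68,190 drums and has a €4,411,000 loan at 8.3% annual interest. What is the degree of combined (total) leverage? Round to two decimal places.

1.75

Contribution at this volume is 68,190 × €66.96 = €4,566,002.40.
Operating income = contribution − fixed costs = €4,566,002.40 − €1,591,600 = €2,974,402.40. Interest = €366,113.00, so EBIT − I = €2,608,289.40.
DCL = contribution ÷ (EBIT − I) = €4,566,002.40 ÷ €2,608,289.40 = 1.7506.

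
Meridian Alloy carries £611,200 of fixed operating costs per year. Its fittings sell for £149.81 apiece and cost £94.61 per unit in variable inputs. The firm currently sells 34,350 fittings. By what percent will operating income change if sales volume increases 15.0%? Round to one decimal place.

+22.1%

At 34,350 units, contribution = 34,350 × £55.20 = £1,896,120.00.
EBIT = £1,896,120.00 − £611,200 = £1,284,920.00.
So DOL = total CM / EBIT = £1,896,120.00 / £1,284,920.00 = 1.4757.
Operating income changes by 1.4757 × +15.0% = +22.1%.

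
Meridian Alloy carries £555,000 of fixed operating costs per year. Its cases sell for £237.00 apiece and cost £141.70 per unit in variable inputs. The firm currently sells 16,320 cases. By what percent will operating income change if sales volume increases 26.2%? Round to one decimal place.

Contribution at this volume is 16,320 × £95.30 = £1,555,296.00.
Subtracting fixed costs: EBIT = £1,555,296.00 − £555,000 = £1,000,296.00.
So DOL = total CM / EBIT = £1,555,296.00 / £1,000,296.00 = 1.5548.
%ΔEBIT = DOL × %ΔSales = 1.5548 × +26.2% = +40.7%.

+40.7%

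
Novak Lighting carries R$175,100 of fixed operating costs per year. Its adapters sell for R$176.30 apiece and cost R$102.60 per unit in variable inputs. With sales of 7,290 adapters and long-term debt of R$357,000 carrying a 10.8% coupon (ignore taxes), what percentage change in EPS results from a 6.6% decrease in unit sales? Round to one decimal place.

-11.0%

At 7,290 units, contribution = 7,290 × R$73.70 = R$537,273.00.
EBIT = R$537,273.00 − R$175,100 = R$362,173.00.
Interest = R$38,556.00, so EBIT − I = R$323,617.00.
DCL = total CM / (EBIT − I) = R$537,273.00 / R$323,617.00 = 1.6602.
EPS therefore changes by 1.6602 × (-6.6%) = -11.0%.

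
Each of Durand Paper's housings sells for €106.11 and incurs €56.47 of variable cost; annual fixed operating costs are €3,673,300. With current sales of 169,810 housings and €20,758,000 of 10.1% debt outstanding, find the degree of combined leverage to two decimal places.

Contribution at this volume is 169,810 × €49.64 = €8,429,368.40.
Operating income = contribution − fixed costs = €8,429,368.40 − €3,673,300 = €4,756,068.40. Interest = €2,096,558.00.
DOL = €8,429,368.40 ÷ €4,756,068.40 = 1.7723; DFL = €4,756,068.40 ÷ €2,659,510.40 = 1.7883.
DCL = DOL × DFL = 1.7723 × 1.7883 = 3.1694.

3.17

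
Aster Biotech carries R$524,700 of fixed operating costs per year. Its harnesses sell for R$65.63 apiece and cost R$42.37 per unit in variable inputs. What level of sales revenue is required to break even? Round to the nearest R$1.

R$1,480,484

CM per unit = R$65.63 − R$42.37 = R$23.26; CM ratio = R$23.26 / R$65.63 = 0.3544.
Break-even revenue = fixed costs × price ÷ CM = R$524,700 × R$65.63 ÷ R$23.26 = R$1,480,484.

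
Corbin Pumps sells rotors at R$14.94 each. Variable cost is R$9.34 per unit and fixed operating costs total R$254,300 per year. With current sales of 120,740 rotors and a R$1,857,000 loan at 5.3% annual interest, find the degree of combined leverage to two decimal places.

Total contribution margin = 120,740 × R$5.60 = R$676,144.00.
EBIT = R$676,144.00 − R$254,300 = R$421,844.00. Interest = R$98,421.00, so EBIT − I = R$323,423.00.
DCL = contribution ÷ (EBIT − I) = R$676,144.00 ÷ R$323,423.00 = 2.0906.

2.09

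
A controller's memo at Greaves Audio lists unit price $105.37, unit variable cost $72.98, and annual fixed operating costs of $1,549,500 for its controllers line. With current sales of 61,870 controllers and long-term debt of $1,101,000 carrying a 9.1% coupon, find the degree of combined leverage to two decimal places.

5.66

Total contribution margin = 61,870 × $32.39 = $2,003,969.30.
EBIT = $2,003,969.30 − $1,549,500 = $454,469.30. Interest = $100,191.00, so EBIT − I = $354,278.30.
Degree of total leverage = total CM / (EBIT − interest) = $2,003,969.30 / $354,278.30 = 5.6565.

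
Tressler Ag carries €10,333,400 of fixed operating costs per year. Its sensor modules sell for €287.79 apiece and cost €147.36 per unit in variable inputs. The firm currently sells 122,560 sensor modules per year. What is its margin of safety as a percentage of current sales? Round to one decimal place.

40.0%

Each unit contributes €287.79 − €147.36 = €140.43. Break-even units = €10,333,400 ÷ €140.43 = 73,583.99; break-even revenue = 73,583.99 × €287.79 = €21,176,737.06.
Current sales = 122,560 × €287.79 = €35,271,542.40.
Margin of safety = (€35,271,542.40 − €21,176,737.06) ÷ €35,271,542.40 = 40.0%.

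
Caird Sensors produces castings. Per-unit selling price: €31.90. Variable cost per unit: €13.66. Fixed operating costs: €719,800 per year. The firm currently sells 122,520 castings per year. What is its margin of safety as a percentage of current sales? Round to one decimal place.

Each unit contributes €31.90 − €13.66 = €18.24. Break-even units = €719,800 ÷ €18.24 = 39,462.72; break-even revenue = 39,462.72 × €31.90 = €1,258,860.75.
Current sales = 122,520 × €31.90 = €3,908,388.00.
Margin of safety = (€3,908,388.00 − €1,258,860.75) ÷ €3,908,388.00 = 67.8%.

67.8%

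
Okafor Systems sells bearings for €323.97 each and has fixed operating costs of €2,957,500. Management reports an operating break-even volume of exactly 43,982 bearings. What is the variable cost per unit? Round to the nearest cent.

Contribution per unit must be FC / Q = €2,957,500 / 43,982 = €67.2434.
Hence VC = price − CM = €323.97 − €67.2434 = €256.73.

€256.73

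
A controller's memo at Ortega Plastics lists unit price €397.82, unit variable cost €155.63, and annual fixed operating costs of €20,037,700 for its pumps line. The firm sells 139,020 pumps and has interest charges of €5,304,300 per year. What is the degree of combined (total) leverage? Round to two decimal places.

4.04

At 139,020 units, contribution = 139,020 × €242.19 = €33,669,253.80.
Subtracting fixed costs: EBIT = €33,669,253.80 − €20,037,700 = €13,631,553.80. Interest = €5,304,300.00, so EBIT − I = €8,327,253.80.
DCL = contribution ÷ (EBIT − I) = €33,669,253.80 ÷ €8,327,253.80 = 4.0433.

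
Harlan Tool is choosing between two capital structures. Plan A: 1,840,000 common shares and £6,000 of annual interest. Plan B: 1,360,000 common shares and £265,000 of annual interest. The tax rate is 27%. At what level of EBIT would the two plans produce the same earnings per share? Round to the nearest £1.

At indifference, (EBIT − 6,000)(1 − t)/1,840,000 = (EBIT − 265,000)(1 − t)/1,360,000.
The (1 − t) factor cancels: (EBIT − 6,000) × 1,360,000 = (EBIT − 265,000) × 1,840,000.
Solving, EBIT = (265,000·1,840,000 − 6,000·1,360,000) / (1,840,000 − 1,360,000) = 479,440,000,000 / 480,000 = 998,833.33.

£998,833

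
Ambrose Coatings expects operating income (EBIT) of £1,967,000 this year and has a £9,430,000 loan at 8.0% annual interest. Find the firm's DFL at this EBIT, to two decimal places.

1.62

Interest = £754,400.00.
Degree of financial leverage = EBIT / (EBIT − interest) = £1,967,000 / £1,212,600.00 = 1.6221.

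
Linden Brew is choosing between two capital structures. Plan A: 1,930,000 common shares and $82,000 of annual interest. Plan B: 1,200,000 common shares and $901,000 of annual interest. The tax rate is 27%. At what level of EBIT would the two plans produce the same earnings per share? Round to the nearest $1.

$2,247,301

Set EPS_A = EPS_B: (EBIT − $82,000)(1 − 0.27) ÷ 1,930,000 = (EBIT − $901,000)(1 − 0.27) ÷ 1,200,000.
The (1 − t) factor cancels: (EBIT − 82,000) × 1,200,000 = (EBIT − 901,000) × 1,930,000.
Solving, EBIT = (901,000·1,930,000 − 82,000·1,200,000) / (1,930,000 − 1,200,000) = 1,640,530,000,000 / 730,000 = 2,247,301.37.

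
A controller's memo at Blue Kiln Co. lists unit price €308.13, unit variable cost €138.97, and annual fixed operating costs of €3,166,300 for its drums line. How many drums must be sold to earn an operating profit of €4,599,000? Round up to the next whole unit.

45,906 drums

Contribution margin per unit = €308.13 − €138.97 = €169.16.
Need Q such that Q × €169.16 − €3,166,300 = €4,599,000, i.e. Q = €7,765,300 / €169.16 = 45,905.06 → 45,906.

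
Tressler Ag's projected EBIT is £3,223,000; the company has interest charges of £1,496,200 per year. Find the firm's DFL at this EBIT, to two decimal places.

1.87

Interest = £1,496,200.00.
DFL = EBIT ÷ (EBIT − I) = £3,223,000 ÷ (£3,223,000 − £1,496,200.00) = £3,223,000 ÷ £1,726,800.00 = 1.8665.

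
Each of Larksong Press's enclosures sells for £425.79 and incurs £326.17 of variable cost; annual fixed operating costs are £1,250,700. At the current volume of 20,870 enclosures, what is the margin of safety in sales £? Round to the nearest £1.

Unit CM = price − variable cost = £425.79 − £326.17 = £99.62. Break-even units = £1,250,700 ÷ £99.62 = 12,554.71; break-even revenue = 12,554.71 × £425.79 = £5,345,669.07.
Current sales = 20,870 × £425.79 = £8,886,237.30.
Margin of safety = £8,886,237.30 − £5,345,669.07 = £3,540,568.

£3,540,568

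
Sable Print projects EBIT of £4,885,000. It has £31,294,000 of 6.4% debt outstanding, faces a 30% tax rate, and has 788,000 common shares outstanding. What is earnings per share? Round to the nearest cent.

Interest = £2,002,816.00, so EBT = £4,885,000 − £2,002,816.00 = £2,882,184.00.
After tax at 30%: net income = £2,882,184.00 × 0.70 = £2,017,528.80.
Per share: £2,017,528.80 / 788,000 shares = £2.56.

£2.56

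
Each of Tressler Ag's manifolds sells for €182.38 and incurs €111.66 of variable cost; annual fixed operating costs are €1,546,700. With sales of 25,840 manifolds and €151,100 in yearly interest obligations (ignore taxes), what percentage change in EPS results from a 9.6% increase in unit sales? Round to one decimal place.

+135.4%

Total contribution margin = 25,840 × €70.72 = €1,827,404.80.
EBIT = €1,827,404.80 − €1,546,700 = €280,704.80.
After interest of €151,100.00, pre-tax earnings = €129,604.80.
Degree of combined leverage = contribution ÷ (EBIT − I) = €1,827,404.80 ÷ €129,604.80 = 14.0998.
%ΔEPS = DCL × %ΔSales = 14.0998 × +9.6% = +135.4%.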